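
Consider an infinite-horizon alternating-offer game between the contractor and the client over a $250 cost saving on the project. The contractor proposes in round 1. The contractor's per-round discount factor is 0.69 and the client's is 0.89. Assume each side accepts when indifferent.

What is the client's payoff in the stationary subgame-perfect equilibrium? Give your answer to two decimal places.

178.74

In a stationary SPE each proposer offers the other exactly their discounted continuation value.
If the contractor keeps x when proposing and the client keeps y when proposing, then x = 250 − 0.89y and y = 250 − 0.69x.
Solving: x = 250(1 − 0.89) / (1 − 0.69·0.89) = 27.5 / 0.3859 ≈ 71.2620.
The client gets 250 − 71.2620 ≈ 178.7380.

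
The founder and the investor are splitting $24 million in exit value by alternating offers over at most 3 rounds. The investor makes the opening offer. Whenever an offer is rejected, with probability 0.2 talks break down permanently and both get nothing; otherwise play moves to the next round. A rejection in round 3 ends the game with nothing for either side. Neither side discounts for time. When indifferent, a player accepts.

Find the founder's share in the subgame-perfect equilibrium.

Round 3 (the investor proposes): the founder will accept anything ≥ 0, so the investor offers 0 and keeps 24.
Round 2 (the founder proposes): rejecting gives the investor an expected 0.8 × 24 = 19.2, so the founder offers 19.2, keeping 4.8.
Round 1 (the investor proposes): rejecting gives the founder an expected 0.8 × 4.8 = 3.84. The investor offers 3.84 and keeps 24 − 3.84 = 20.16.

3.84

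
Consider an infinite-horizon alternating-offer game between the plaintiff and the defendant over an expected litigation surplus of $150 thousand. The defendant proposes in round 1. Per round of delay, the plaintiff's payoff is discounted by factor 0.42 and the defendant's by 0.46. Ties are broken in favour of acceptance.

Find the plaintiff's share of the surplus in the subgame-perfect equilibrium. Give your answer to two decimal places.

When the defendant proposes, the plaintiff accepts any offer worth at least 0.42 times what the plaintiff would get by proposing next round; and vice versa.
This gives x = 150 − 0.42y and y = 150 − 0.46x, where x and y are each side's share when it proposes.
Hence (1 − 0.42·0.46)x = 150(1 − 0.42), i.e. 0.8068·x = 87.
x ≈ 107.8334; the plaintiff's share is 150 − x ≈ 42.1666.

42.17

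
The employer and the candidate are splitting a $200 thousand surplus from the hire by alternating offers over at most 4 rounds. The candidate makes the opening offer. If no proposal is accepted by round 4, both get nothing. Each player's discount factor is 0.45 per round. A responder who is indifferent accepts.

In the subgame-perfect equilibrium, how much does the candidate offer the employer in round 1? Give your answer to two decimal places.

67.73

Round 4 (the employer proposes): the candidate will accept anything ≥ 0, so the employer offers 0 and keeps 200.
Round 3 (the candidate proposes): the employer can get 200 next round, worth 0.45 × 200 = 90 now; the candidate offers that and keeps 110.
Round 2 (the employer proposes): the candidate can get 110 next round, worth 0.45 × 110 = 49.5 now, so the employer offers 49.5, keeping 150.5.
Round 1 (the candidate proposes): the employer can get 150.5 next round, worth 0.45 × 150.5 = 67.725 now, so the candidate offers 67.725, keeping 132.275.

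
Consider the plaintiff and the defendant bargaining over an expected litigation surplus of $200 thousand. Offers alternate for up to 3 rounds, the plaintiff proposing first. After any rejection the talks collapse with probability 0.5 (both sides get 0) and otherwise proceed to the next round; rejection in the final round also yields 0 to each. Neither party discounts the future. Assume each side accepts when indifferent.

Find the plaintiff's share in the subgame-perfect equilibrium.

Round 3 (the plaintiff proposes): rejection yields 0 for the defendant; the plaintiff offers 0 and keeps 200.
Round 2 (the defendant proposes): rejecting gives the plaintiff an expected 0.5 × 200 = 100. The defendant offers 100 and keeps 200 − 100 = 100.
Round 1 (the plaintiff proposes): rejecting gives the defendant an expected 0.5 × 100 = 50, so the plaintiff offers 50, keeping 150.

150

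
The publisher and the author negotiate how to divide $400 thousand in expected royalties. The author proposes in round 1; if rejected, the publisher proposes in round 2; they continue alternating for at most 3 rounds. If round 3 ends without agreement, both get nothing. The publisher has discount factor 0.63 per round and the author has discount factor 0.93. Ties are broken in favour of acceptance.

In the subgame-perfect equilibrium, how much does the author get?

By backward induction:
Round 3 (the author proposes): the publisher will accept anything ≥ 0, so the author offers 0 and keeps 400.
Round 2 (the publisher proposes): the author can get 400 next round, worth 0.93 × 400 = 372 now. The publisher offers 372 and keeps 400 − 372 = 28.
Round 1 (the author proposes): the publisher can get 28 next round, worth 0.63 × 28 = 17.64 now. The author offers 17.64 and keeps 400 − 17.64 = 382.36.

382.36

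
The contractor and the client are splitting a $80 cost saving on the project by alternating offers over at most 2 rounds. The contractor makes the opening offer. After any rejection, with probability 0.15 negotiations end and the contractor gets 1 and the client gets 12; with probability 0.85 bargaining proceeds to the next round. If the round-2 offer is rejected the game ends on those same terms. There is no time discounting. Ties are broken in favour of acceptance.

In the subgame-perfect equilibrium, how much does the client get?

By backward induction:
Round 2 (the client proposes): the contractor gets 1 if talks fail, so the client offers 1 and keeps 79.
Round 1 (the contractor proposes): rejecting gives the client an expected 0.85 × 79 + 0.15 × 12 = 68.95. The contractor offers 68.95 and keeps 80 − 68.95 = 11.05.

68.95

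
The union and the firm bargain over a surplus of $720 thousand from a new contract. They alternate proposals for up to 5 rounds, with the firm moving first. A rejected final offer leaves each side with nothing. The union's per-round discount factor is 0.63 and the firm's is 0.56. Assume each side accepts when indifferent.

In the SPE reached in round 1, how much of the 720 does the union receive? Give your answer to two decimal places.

Round 5 (the firm proposes): rejection yields 0 for the union; the firm offers 0 and keeps 720.
Round 4 (the union proposes): the firm can get 720 next round, worth 0.56 × 720 = 403.2 now. The union offers 403.2 and keeps 720 − 403.2 = 316.8.
Round 3 (the firm proposes): the union can get 316.8 next round, worth 0.63 × 316.8 = 199.584 now. The firm offers 199.584 and keeps 720 − 199.584 = 520.416.
Round 2 (the union proposes): the firm can get 520.416 next round, worth 0.56 × 520.416 = 291.43296 now; the union offers that and keeps 428.56704.
Round 1 (the firm proposes): the union can get 428.56704 next round, worth 0.63 × 428.56704 = 269.9972352 now, so the firm offers 269.9972352, keeping 450.0027648.

270.00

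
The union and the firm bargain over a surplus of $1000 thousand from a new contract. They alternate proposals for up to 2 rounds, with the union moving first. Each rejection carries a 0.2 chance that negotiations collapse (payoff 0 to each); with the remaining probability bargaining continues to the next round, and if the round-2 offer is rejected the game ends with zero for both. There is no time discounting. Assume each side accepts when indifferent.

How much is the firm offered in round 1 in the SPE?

Round 2 (the firm proposes): rejection yields 0 for the union; the firm offers 0 and keeps 1000.
Round 1 (the union proposes): rejecting gives the firm an expected 0.8 × 1000 = 800; the union offers that and keeps 200.

800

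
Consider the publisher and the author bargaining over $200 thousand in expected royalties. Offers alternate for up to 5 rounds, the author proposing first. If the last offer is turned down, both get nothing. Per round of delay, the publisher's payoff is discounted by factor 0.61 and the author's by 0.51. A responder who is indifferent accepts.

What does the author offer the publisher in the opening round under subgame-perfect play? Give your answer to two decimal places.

Round 5 (the author proposes): rejection yields 0 for the publisher; the author offers 0 and keeps 200.
Round 4 (the publisher proposes): the author can get 200 next round, worth 0.51 × 200 = 102 now, so the publisher offers 102, keeping 98.
Round 3 (the author proposes): the publisher can get 98 next round, worth 0.61 × 98 = 59.78 now, so the author offers 59.78, keeping 140.22.
Round 2 (the publisher proposes): the author can get 140.22 next round, worth 0.51 × 140.22 = 71.5122 now, so the publisher offers 71.5122, keeping 128.4878.
Round 1 (the author proposes): the publisher can get 128.4878 next round, worth 0.61 × 128.4878 = 78.377558 now; the author offers that and keeps 121.622442.

78.38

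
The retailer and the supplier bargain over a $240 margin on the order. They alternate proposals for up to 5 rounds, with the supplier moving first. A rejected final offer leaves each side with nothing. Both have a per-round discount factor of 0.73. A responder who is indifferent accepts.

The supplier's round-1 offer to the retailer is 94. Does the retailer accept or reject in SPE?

Accept

Round 5 (the supplier proposes): the retailer will accept anything ≥ 0, so the supplier offers 0 and keeps 240.
Round 4 (the retailer proposes): the supplier can get 240 next round, worth 0.73 × 240 = 175.2 now. The retailer offers 175.2 and keeps 240 − 175.2 = 64.8.
Round 3 (the supplier proposes): the retailer can get 64.8 next round, worth 0.73 × 64.8 = 47.304 now, so the supplier offers 47.304, keeping 192.696.
Round 2 (the retailer proposes): the supplier can get 192.696 next round, worth 0.73 × 192.696 = 140.66808 now, so the retailer offers 140.66808, keeping 99.33192.
So by rejecting in round 1, the retailer gets 99.33192 next round, worth 0.73 × 99.33192 = 72.5123016 now.
Offer 94 ≥ 72.5123016, so the retailer accepts.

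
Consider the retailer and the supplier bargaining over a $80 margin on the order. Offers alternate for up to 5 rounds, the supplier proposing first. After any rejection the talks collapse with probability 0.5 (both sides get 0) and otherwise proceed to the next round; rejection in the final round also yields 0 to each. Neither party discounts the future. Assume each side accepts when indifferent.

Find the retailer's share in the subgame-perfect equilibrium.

25

Round 5 (the supplier proposes): rejection yields 0 for the retailer; the supplier offers 0 and keeps 80.
Round 4 (the retailer proposes): rejecting gives the supplier an expected 0.5 × 80 = 40; the retailer offers that and keeps 40.
Round 3 (the supplier proposes): rejecting gives the retailer an expected 0.5 × 40 = 20; the supplier offers that and keeps 60.
Round 2 (the retailer proposes): rejecting gives the supplier an expected 0.5 × 60 = 30, so the retailer offers 30, keeping 50.
Round 1 (the supplier proposes): rejecting gives the retailer an expected 0.5 × 50 = 25. The supplier offers 25 and keeps 80 − 25 = 55.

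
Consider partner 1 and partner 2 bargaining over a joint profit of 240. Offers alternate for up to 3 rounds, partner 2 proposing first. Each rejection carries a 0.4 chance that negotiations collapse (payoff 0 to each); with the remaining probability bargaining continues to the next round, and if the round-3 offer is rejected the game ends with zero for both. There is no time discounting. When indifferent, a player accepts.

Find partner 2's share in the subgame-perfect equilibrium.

By backward induction:
Round 3 (partner 2 proposes): partner 1 will accept anything ≥ 0, so partner 2 offers 0 and keeps 240.
Round 2 (partner 1 proposes): rejecting gives partner 2 an expected 0.6 × 240 = 144, so partner 1 offers 144, keeping 96.
Round 1 (partner 2 proposes): rejecting gives partner 1 an expected 0.6 × 96 = 57.6. Partner 2 offers 57.6 and keeps 240 − 57.6 = 182.4.

182.4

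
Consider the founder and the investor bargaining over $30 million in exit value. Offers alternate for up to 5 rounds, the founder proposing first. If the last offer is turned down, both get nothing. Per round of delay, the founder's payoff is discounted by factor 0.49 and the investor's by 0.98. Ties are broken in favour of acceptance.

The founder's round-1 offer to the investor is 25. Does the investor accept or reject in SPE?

Work out the investor's continuation value if the offer is rejected.
Round 5 (the founder proposes): the investor will accept anything ≥ 0, so the founder offers 0 and keeps 30.
Round 4 (the investor proposes): the founder can get 30 next round, worth 0.49 × 30 = 14.7 now, so the investor offers 14.7, keeping 15.3.
Round 3 (the founder proposes): the investor can get 15.3 next round, worth 0.98 × 15.3 = 14.994 now; the founder offers that and keeps 15.006.
Round 2 (the investor proposes): the founder can get 15.006 next round, worth 0.49 × 15.006 = 7.35294 now. The investor offers 7.35294 and keeps 30 − 7.35294 = 22.64706.
So by rejecting in round 1, the investor gets 22.64706 next round, worth 0.98 × 22.64706 = 22.1941188 now.
Offer 25 ≥ 22.1941188, so the investor accepts.

Accept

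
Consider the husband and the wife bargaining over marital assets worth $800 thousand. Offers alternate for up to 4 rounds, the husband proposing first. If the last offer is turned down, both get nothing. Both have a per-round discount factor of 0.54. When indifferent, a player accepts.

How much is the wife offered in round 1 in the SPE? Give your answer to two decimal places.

Work backward from the last round.
Round 4 (the wife proposes): rejection yields 0 for the husband; the wife offers 0 and keeps 800.
Round 3 (the husband proposes): the wife can get 800 next round, worth 0.54 × 800 = 432 now, so the husband offers 432, keeping 368.
Round 2 (the wife proposes): the husband can get 368 next round, worth 0.54 × 368 = 198.72 now; the wife offers that and keeps 601.28.
Round 1 (the husband proposes): the wife can get 601.28 next round, worth 0.54 × 601.28 = 324.6912 now. The husband offers 324.6912 and keeps 800 − 324.6912 = 475.3088.

324.69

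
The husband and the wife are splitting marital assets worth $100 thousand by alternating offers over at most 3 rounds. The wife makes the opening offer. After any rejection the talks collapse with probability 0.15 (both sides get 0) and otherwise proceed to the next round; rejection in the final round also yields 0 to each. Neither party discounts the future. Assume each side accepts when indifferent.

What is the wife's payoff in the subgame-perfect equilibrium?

87.25

Round 3 (the wife proposes): rejection yields 0 for the husband; the wife offers 0 and keeps 100.
Round 2 (the husband proposes): rejecting gives the wife an expected 0.85 × 100 = 85. The husband offers 85 and keeps 100 − 85 = 15.
Round 1 (the wife proposes): rejecting gives the husband an expected 0.85 × 15 = 12.75. The wife offers 12.75 and keeps 100 − 12.75 = 87.25.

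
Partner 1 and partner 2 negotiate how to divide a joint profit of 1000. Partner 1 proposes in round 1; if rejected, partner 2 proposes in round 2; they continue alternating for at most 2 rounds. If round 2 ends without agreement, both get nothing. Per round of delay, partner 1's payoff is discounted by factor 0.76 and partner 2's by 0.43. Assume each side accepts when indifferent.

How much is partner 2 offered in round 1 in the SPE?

Round 2 (partner 2 proposes): rejection yields 0 for partner 1; partner 2 offers 0 and keeps 1000.
Round 1 (partner 1 proposes): partner 2 can get 1000 next round, worth 0.43 × 1000 = 430 now, so partner 1 offers 430, keeping 570.

430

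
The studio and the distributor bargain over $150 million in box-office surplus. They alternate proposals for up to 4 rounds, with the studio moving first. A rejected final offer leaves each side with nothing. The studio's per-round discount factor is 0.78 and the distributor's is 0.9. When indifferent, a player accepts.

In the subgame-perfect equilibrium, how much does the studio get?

By backward induction:
Round 4 (the distributor proposes): the studio will accept anything ≥ 0, so the distributor offers 0 and keeps 150.
Round 3 (the studio proposes): the distributor can get 150 next round, worth 0.9 × 150 = 135 now. The studio offers 135 and keeps 150 − 135 = 15.
Round 2 (the distributor proposes): the studio can get 15 next round, worth 0.78 × 15 = 11.7 now; the distributor offers that and keeps 138.3.
Round 1 (the studio proposes): the distributor can get 138.3 next round, worth 0.9 × 138.3 = 124.47 now, so the studio offers 124.47, keeping 25.53.

25.53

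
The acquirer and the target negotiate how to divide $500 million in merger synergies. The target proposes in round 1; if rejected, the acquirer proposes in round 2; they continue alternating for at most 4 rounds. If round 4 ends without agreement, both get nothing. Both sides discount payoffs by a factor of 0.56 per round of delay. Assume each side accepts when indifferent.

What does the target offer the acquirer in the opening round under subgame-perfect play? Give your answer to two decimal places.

Solve by backward induction from round 4.
Round 4 (the acquirer proposes): rejection yields 0 for the target; the acquirer offers 0 and keeps 500.
Round 3 (the target proposes): the acquirer can get 500 next round, worth 0.56 × 500 = 280 now. The target offers 280 and keeps 500 − 280 = 220.
Round 2 (the acquirer proposes): the target can get 220 next round, worth 0.56 × 220 = 123.2 now, so the acquirer offers 123.2, keeping 376.8.
Round 1 (the target proposes): the acquirer can get 376.8 next round, worth 0.56 × 376.8 = 211.008 now; the target offers that and keeps 288.992.

211.01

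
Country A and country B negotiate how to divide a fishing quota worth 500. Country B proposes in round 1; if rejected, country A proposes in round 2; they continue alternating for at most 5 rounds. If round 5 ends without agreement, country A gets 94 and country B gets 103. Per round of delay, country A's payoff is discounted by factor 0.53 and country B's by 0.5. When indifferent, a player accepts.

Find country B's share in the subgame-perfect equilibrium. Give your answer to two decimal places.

Solve by backward induction from round 5.
Round 5 (country B proposes): country A gets 94 if talks fail, so country B offers 94 and keeps 406.
Round 4 (country A proposes): country B can get 406 next round, worth 0.5 × 406 = 203 now, so country A offers 203, keeping 297.
Round 3 (country B proposes): country A can get 297 next round, worth 0.53 × 297 = 157.41 now; country B offers that and keeps 342.59.
Round 2 (country A proposes): country B can get 342.59 next round, worth 0.5 × 342.59 = 171.295 now. Country A offers 171.295 and keeps 500 − 171.295 = 328.705.
Round 1 (country B proposes): country A can get 328.705 next round, worth 0.53 × 328.705 = 174.21365 now, so country B offers 174.21365, keeping 325.78635.

325.79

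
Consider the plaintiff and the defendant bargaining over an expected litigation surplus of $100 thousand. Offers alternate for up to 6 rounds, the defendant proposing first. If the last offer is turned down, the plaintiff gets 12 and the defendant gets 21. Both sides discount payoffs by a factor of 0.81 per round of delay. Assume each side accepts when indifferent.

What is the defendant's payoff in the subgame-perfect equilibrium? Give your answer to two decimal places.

Round 6 (the plaintiff proposes): the defendant gets 21 if talks fail, so the plaintiff offers 21 and keeps 79.
Round 5 (the defendant proposes): the plaintiff can get 79 next round, worth 0.81 × 79 = 63.99 now. The defendant offers 63.99 and keeps 100 − 63.99 = 36.01.
Round 4 (the plaintiff proposes): the defendant can get 36.01 next round, worth 0.81 × 36.01 = 29.1681 now; the plaintiff offers that and keeps 70.8319.
Round 3 (the defendant proposes): the plaintiff can get 70.8319 next round, worth 0.81 × 70.8319 = 57.373839 now. The defendant offers 57.373839 and keeps 100 − 57.373839 = 42.626161.
Round 2 (the plaintiff proposes): the defendant can get 42.626161 next round, worth 0.81 × 42.626161 = 34.52719041 now. The plaintiff offers 34.52719041 and keeps 100 − 34.52719041 = 65.47280959.
Round 1 (the defendant proposes): the plaintiff can get 65.47280959 next round, worth 0.81 × 65.47280959 = 53.0329757679 now. The defendant offers 53.0329757679 and keeps 100 − 53.0329757679 = 46.9670242321.

46.97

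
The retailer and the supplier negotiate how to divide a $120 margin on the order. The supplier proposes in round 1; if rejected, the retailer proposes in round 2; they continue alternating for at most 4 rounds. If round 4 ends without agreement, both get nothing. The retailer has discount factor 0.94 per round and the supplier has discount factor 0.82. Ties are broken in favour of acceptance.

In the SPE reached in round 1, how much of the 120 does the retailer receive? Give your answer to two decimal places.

107.25

Round 4 (the retailer proposes): rejection yields 0 for the supplier; the retailer offers 0 and keeps 120.
Round 3 (the supplier proposes): the retailer can get 120 next round, worth 0.94 × 120 = 112.8 now. The supplier offers 112.8 and keeps 120 − 112.8 = 7.2.
Round 2 (the retailer proposes): the supplier can get 7.2 next round, worth 0.82 × 7.2 = 5.904 now. The retailer offers 5.904 and keeps 120 − 5.904 = 114.096.
Round 1 (the supplier proposes): the retailer can get 114.096 next round, worth 0.94 × 114.096 = 107.25024 now; the supplier offers that and keeps 12.74976.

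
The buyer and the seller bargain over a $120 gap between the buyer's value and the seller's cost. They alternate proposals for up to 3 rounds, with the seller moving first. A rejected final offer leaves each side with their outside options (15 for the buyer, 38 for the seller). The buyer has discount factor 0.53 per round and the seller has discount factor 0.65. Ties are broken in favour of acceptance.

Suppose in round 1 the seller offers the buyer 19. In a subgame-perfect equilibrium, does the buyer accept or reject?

Work out the buyer's continuation value if the offer is rejected.
Round 3 (the seller proposes): the buyer gets 15 if talks fail, so the seller offers 15 and keeps 105.
Round 2 (the buyer proposes): the seller can get 105 next round, worth 0.65 × 105 = 68.25 now, so the buyer offers 68.25, keeping 51.75.
So by rejecting in round 1, the buyer gets 51.75 next round, worth 0.53 × 51.75 = 27.4275 now.
Offer 19 < 27.4275, so the buyer rejects.

Reject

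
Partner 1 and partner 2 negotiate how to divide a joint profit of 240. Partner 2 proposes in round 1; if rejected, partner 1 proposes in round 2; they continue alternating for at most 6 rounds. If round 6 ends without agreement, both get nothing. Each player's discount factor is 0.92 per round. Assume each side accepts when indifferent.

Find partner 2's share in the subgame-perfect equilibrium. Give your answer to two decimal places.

Round 6 (partner 1 proposes): partner 2 will accept anything ≥ 0, so partner 1 offers 0 and keeps 240.
Round 5 (partner 2 proposes): partner 1 can get 240 next round, worth 0.92 × 240 = 220.8 now; partner 2 offers that and keeps 19.2.
Round 4 (partner 1 proposes): partner 2 can get 19.2 next round, worth 0.92 × 19.2 = 17.664 now; partner 1 offers that and keeps 222.336.
Round 3 (partner 2 proposes): partner 1 can get 222.336 next round, worth 0.92 × 222.336 = 204.54912 now, so partner 2 offers 204.54912, keeping 35.45088.
Round 2 (partner 1 proposes): partner 2 can get 35.45088 next round, worth 0.92 × 35.45088 = 32.6148096 now. Partner 1 offers 32.6148096 and keeps 240 − 32.6148096 = 207.3851904.
Round 1 (partner 2 proposes): partner 1 can get 207.3851904 next round, worth 0.92 × 207.3851904 = 190.794375168 now. Partner 2 offers 190.794375168 and keeps 240 − 190.794375168 = 49.205624832.

49.21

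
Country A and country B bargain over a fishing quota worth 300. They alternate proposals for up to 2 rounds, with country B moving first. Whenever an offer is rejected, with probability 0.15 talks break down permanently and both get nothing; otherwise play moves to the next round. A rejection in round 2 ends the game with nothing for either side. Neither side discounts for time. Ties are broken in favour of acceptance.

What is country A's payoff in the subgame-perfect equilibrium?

Round 2 (country A proposes): country B will accept anything ≥ 0, so country A offers 0 and keeps 300.
Round 1 (country B proposes): rejecting gives country A an expected 0.85 × 300 = 255. Country B offers 255 and keeps 300 − 255 = 45.

255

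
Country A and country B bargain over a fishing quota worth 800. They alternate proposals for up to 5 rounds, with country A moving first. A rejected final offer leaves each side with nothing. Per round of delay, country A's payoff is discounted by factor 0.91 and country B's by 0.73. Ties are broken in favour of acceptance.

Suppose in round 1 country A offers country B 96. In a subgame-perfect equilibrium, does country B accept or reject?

Accept

Work out country B's continuation value if the offer is rejected.
Round 5 (country A proposes): country B will accept anything ≥ 0, so country A offers 0 and keeps 800.
Round 4 (country B proposes): country A can get 800 next round, worth 0.91 × 800 = 728 now. Country B offers 728 and keeps 800 − 728 = 72.
Round 3 (country A proposes): country B can get 72 next round, worth 0.73 × 72 = 52.56 now. Country A offers 52.56 and keeps 800 − 52.56 = 747.44.
Round 2 (country B proposes): country A can get 747.44 next round, worth 0.91 × 747.44 = 680.1704 now, so country B offers 680.1704, keeping 119.8296.
So by rejecting in round 1, country B gets 119.8296 next round, worth 0.73 × 119.8296 = 87.475608 now.
Offer 96 ≥ 87.475608, so country B accepts.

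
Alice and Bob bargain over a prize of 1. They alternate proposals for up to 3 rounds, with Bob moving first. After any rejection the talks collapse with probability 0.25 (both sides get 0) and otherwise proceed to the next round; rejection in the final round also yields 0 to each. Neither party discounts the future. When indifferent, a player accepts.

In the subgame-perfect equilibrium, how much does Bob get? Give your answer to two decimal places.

0.81

Round 3 (Bob proposes): rejection yields 0 for Alice; Bob offers 0 and keeps 1.
Round 2 (Alice proposes): rejecting gives Bob an expected 0.75 × 1 = 0.75. Alice offers 0.75 and keeps 1 − 0.75 = 0.25.
Round 1 (Bob proposes): rejecting gives Alice an expected 0.75 × 0.25 = 0.1875. Bob offers 0.1875 and keeps 1 − 0.1875 = 0.8125.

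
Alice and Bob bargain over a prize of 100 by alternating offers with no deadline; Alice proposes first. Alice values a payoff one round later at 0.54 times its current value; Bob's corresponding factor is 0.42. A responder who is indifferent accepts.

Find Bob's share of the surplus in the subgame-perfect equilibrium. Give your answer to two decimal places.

24.99

In a stationary SPE each proposer offers the other exactly their discounted continuation value.
If Alice keeps x when proposing and Bob keeps y when proposing, then x = 100 − 0.42y and y = 100 − 0.54x.
Solving: x = 100(1 − 0.42) / (1 − 0.54·0.42) = 58 / 0.7732 ≈ 75.0129.
Bob gets 100 − 75.0129 ≈ 24.9871.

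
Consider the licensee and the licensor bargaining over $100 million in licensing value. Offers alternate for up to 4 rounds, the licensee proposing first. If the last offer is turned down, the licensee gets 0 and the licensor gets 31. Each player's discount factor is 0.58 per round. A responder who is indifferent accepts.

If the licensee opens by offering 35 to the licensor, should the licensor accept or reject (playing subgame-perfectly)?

Work out the licensor's continuation value if the offer is rejected.
Round 4 (the licensor proposes): rejection yields 0 for the licensee; the licensor offers 0 and keeps 100.
Round 3 (the licensee proposes): the licensor can get 100 next round, worth 0.58 × 100 = 58 now. The licensee offers 58 and keeps 100 − 58 = 42.
Round 2 (the licensor proposes): the licensee can get 42 next round, worth 0.58 × 42 = 24.36 now. The licensor offers 24.36 and keeps 100 − 24.36 = 75.64.
So by rejecting in round 1, the licensor gets 75.64 next round, worth 0.58 × 75.64 = 43.8712 now.
Offer 35 < 43.8712, so the licensor rejects.

Reject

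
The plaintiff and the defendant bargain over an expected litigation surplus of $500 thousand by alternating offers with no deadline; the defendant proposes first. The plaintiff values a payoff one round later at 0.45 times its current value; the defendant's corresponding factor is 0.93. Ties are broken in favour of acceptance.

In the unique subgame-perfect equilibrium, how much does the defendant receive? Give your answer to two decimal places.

Let x be the defendant's share when the defendant proposes and y be the plaintiff's share when the plaintiff proposes.
The plaintiff accepts iff offered ≥ 0.45·y, so x = 500 − 0.45y. Symmetrically y = 500 − 0.93x.
Substituting: x = 500 − 0.45(500 − 0.93x), giving x(1 − 0.93·0.45) = 500(1 − 0.45).
So x = 500 × 0.55 / 0.5815 ≈ 472.9149, and the plaintiff receives 500 − x ≈ 27.0851.

472.91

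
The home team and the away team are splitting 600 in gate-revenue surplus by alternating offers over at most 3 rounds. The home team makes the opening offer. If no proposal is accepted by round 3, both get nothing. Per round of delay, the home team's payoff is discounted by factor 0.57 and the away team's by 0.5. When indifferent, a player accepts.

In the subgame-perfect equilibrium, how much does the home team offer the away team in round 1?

129

Round 3 (the home team proposes): the away team will accept anything ≥ 0, so the home team offers 0 and keeps 600.
Round 2 (the away team proposes): the home team can get 600 next round, worth 0.57 × 600 = 342 now. The away team offers 342 and keeps 600 − 342 = 258.
Round 1 (the home team proposes): the away team can get 258 next round, worth 0.5 × 258 = 129 now, so the home team offers 129, keeping 471.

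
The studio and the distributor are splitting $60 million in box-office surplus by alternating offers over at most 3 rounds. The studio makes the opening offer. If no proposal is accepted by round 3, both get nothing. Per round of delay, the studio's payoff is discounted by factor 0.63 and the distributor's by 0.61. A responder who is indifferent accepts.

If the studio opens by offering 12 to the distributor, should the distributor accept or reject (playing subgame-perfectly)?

Work out the distributor's continuation value if the offer is rejected.
Round 3 (the studio proposes): rejection yields 0 for the distributor; the studio offers 0 and keeps 60.
Round 2 (the distributor proposes): the studio can get 60 next round, worth 0.63 × 60 = 37.8 now. The distributor offers 37.8 and keeps 60 − 37.8 = 22.2.
So by rejecting in round 1, the distributor gets 22.2 next round, worth 0.61 × 22.2 = 13.542 now.
Offer 12 < 13.542, so the distributor rejects.

Reject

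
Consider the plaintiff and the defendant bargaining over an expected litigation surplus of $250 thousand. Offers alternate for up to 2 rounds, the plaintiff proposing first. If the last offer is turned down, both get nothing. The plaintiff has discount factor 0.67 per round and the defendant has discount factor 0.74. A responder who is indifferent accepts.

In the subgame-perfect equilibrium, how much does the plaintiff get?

Work backward from the last round.
Round 2 (the defendant proposes): rejection yields 0 for the plaintiff; the defendant offers 0 and keeps 250.
Round 1 (the plaintiff proposes): the defendant can get 250 next round, worth 0.74 × 250 = 185 now; the plaintiff offers that and keeps 65.

65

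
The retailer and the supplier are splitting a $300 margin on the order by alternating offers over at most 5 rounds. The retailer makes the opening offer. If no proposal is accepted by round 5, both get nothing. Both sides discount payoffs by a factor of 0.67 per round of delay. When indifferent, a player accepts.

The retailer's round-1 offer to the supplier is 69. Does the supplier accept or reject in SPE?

Reject

Round 5 (the retailer proposes): rejection yields 0 for the supplier; the retailer offers 0 and keeps 300.
Round 4 (the supplier proposes): the retailer can get 300 next round, worth 0.67 × 300 = 201 now, so the supplier offers 201, keeping 99.
Round 3 (the retailer proposes): the supplier can get 99 next round, worth 0.67 × 99 = 66.33 now. The retailer offers 66.33 and keeps 300 − 66.33 = 233.67.
Round 2 (the supplier proposes): the retailer can get 233.67 next round, worth 0.67 × 233.67 = 156.5589 now; the supplier offers that and keeps 143.4411.
So by rejecting in round 1, the supplier gets 143.4411 next round, worth 0.67 × 143.4411 = 96.105537 now.
Offer 69 < 96.105537, so the supplier rejects.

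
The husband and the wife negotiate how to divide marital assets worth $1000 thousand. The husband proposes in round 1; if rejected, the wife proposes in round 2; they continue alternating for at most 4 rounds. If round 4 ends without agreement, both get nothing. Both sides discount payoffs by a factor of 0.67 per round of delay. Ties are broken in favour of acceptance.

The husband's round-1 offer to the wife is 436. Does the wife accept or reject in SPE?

Reject

Round 4 (the wife proposes): rejection yields 0 for the husband; the wife offers 0 and keeps 1000.
Round 3 (the husband proposes): the wife can get 1000 next round, worth 0.67 × 1000 = 670 now; the husband offers that and keeps 330.
Round 2 (the wife proposes): the husband can get 330 next round, worth 0.67 × 330 = 221.1 now; the wife offers that and keeps 778.9.
So by rejecting in round 1, the wife gets 778.9 next round, worth 0.67 × 778.9 = 521.863 now.
Offer 436 < 521.863, so the wife rejects.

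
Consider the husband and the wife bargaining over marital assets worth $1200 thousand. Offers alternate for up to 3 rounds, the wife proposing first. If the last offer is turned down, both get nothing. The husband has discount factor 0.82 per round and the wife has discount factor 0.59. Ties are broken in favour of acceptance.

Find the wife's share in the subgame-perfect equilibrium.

796.56

Round 3 (the wife proposes): the husband will accept anything ≥ 0, so the wife offers 0 and keeps 1200.
Round 2 (the husband proposes): the wife can get 1200 next round, worth 0.59 × 1200 = 708 now. The husband offers 708 and keeps 1200 − 708 = 492.
Round 1 (the wife proposes): the husband can get 492 next round, worth 0.82 × 492 = 403.44 now; the wife offers that and keeps 796.56.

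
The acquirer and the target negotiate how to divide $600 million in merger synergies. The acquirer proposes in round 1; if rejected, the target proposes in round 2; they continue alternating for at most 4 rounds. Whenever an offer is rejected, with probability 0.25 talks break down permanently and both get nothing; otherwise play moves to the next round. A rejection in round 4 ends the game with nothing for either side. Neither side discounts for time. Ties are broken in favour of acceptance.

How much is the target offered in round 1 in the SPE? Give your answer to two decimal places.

By backward induction:
Round 4 (the target proposes): the acquirer will accept anything ≥ 0, so the target offers 0 and keeps 600.
Round 3 (the acquirer proposes): rejecting gives the target an expected 0.75 × 600 = 450; the acquirer offers that and keeps 150.
Round 2 (the target proposes): rejecting gives the acquirer an expected 0.75 × 150 = 112.5. The target offers 112.5 and keeps 600 − 112.5 = 487.5.
Round 1 (the acquirer proposes): rejecting gives the target an expected 0.75 × 487.5 = 365.625, so the acquirer offers 365.625, keeping 234.375.

365.63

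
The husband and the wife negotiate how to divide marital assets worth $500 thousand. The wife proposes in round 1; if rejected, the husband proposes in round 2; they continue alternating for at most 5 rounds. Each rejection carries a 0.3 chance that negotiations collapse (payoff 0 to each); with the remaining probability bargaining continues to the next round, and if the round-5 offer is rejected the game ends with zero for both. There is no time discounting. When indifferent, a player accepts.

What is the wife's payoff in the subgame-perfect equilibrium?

343.55

Round 5 (the wife proposes): the husband will accept anything ≥ 0, so the wife offers 0 and keeps 500.
Round 4 (the husband proposes): rejecting gives the wife an expected 0.7 × 500 = 350. The husband offers 350 and keeps 500 − 350 = 150.
Round 3 (the wife proposes): rejecting gives the husband an expected 0.7 × 150 = 105, so the wife offers 105, keeping 395.
Round 2 (the husband proposes): rejecting gives the wife an expected 0.7 × 395 = 276.5; the husband offers that and keeps 223.5.
Round 1 (the wife proposes): rejecting gives the husband an expected 0.7 × 223.5 = 156.45. The wife offers 156.45 and keeps 500 − 156.45 = 343.55.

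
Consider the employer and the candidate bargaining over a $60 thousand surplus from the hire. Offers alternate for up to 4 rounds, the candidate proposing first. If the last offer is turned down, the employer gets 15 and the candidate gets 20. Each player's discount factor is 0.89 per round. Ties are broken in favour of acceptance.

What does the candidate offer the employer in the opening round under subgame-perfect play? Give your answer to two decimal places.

Work backward from the last round.
Round 4 (the employer proposes): the candidate gets 20 if talks fail, so the employer offers 20 and keeps 40.
Round 3 (the candidate proposes): the employer can get 40 next round, worth 0.89 × 40 = 35.6 now; the candidate offers that and keeps 24.4.
Round 2 (the employer proposes): the candidate can get 24.4 next round, worth 0.89 × 24.4 = 21.716 now. The employer offers 21.716 and keeps 60 − 21.716 = 38.284.
Round 1 (the candidate proposes): the employer can get 38.284 next round, worth 0.89 × 38.284 = 34.07276 now; the candidate offers that and keeps 25.92724.

34.07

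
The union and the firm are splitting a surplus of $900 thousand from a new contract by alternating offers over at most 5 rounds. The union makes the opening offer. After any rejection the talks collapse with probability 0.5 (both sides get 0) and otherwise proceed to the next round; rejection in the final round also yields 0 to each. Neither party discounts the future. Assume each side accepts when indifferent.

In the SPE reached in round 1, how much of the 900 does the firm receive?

281.25

By backward induction:
Round 5 (the union proposes): the firm will accept anything ≥ 0, so the union offers 0 and keeps 900.
Round 4 (the firm proposes): rejecting gives the union an expected 0.5 × 900 = 450. The firm offers 450 and keeps 900 − 450 = 450.
Round 3 (the union proposes): rejecting gives the firm an expected 0.5 × 450 = 225, so the union offers 225, keeping 675.
Round 2 (the firm proposes): rejecting gives the union an expected 0.5 × 675 = 337.5; the firm offers that and keeps 562.5.
Round 1 (the union proposes): rejecting gives the firm an expected 0.5 × 562.5 = 281.25, so the union offers 281.25, keeping 618.75.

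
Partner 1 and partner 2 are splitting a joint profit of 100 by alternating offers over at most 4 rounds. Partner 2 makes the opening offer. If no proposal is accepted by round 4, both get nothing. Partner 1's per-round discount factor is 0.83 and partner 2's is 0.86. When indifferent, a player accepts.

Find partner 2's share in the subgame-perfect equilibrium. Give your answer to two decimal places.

29.13

Round 4 (partner 1 proposes): partner 2 will accept anything ≥ 0, so partner 1 offers 0 and keeps 100.
Round 3 (partner 2 proposes): partner 1 can get 100 next round, worth 0.83 × 100 = 83 now; partner 2 offers that and keeps 17.
Round 2 (partner 1 proposes): partner 2 can get 17 next round, worth 0.86 × 17 = 14.62 now. Partner 1 offers 14.62 and keeps 100 − 14.62 = 85.38.
Round 1 (partner 2 proposes): partner 1 can get 85.38 next round, worth 0.83 × 85.38 = 70.8654 now; partner 2 offers that and keeps 29.1346.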